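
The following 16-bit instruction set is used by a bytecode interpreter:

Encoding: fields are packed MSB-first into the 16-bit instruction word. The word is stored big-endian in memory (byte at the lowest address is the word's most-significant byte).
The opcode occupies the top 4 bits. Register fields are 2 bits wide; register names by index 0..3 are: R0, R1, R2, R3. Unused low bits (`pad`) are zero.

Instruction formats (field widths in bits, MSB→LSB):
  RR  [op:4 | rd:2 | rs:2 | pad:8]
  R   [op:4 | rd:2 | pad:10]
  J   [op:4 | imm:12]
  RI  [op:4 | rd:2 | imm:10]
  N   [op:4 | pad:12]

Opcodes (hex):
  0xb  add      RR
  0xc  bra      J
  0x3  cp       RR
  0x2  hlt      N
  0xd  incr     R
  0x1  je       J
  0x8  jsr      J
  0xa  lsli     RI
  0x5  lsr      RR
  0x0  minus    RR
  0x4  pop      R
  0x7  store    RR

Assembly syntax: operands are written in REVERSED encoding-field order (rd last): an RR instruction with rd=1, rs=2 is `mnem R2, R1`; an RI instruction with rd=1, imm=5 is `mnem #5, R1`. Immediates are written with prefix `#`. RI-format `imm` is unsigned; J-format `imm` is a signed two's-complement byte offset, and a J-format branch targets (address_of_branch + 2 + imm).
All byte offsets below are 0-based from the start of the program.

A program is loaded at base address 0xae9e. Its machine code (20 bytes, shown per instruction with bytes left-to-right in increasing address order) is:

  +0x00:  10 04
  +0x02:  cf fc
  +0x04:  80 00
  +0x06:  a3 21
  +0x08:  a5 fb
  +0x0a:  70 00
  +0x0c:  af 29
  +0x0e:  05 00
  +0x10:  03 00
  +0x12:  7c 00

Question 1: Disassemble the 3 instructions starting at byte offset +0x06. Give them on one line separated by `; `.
+0x06: a3 21 ⇒ word 0xa321 (big)
  op=0xa321>>12=0xa ⇒ lsli (RI)
  rd@[11:10]=0x0 ⇒ R0
  imm@[9:0]=0x321 ⇒ #801
+0x08: a5 fb ⇒ word 0xa5fb (big)
  op=0xa5fb>>12=0xa ⇒ lsli (RI)
  rd@[11:10]=0x1 ⇒ R1
  imm@[9:0]=0x1fb ⇒ #507
+0x0a: 70 00 ⇒ word 0x7000 (big)
  op=0x7000>>12=0x7 ⇒ store (RR)
  rd@[11:10]=0x0 ⇒ R0
  rs@[9:8]=0x0 ⇒ R0

lsli #801, R0; lsli #507, R1; store R0, R0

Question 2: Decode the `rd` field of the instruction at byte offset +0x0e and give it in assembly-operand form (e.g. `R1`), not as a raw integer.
R1

[0e] 05 00 → 0x0500
  opcode bits[15:12]=0x0: minus/RR
  [11:10] rd=1 = R1
  [9:8] rs=1 = R1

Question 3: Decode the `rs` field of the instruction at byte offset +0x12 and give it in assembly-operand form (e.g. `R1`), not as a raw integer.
+0x12: 7c 00 ⇒ word 0x7c00 (big)
  op=0x7c00>>12=0x7 ⇒ store (RR)
  [11:10] rd=3 = R3
  [9:8] rs=0 = R0

R0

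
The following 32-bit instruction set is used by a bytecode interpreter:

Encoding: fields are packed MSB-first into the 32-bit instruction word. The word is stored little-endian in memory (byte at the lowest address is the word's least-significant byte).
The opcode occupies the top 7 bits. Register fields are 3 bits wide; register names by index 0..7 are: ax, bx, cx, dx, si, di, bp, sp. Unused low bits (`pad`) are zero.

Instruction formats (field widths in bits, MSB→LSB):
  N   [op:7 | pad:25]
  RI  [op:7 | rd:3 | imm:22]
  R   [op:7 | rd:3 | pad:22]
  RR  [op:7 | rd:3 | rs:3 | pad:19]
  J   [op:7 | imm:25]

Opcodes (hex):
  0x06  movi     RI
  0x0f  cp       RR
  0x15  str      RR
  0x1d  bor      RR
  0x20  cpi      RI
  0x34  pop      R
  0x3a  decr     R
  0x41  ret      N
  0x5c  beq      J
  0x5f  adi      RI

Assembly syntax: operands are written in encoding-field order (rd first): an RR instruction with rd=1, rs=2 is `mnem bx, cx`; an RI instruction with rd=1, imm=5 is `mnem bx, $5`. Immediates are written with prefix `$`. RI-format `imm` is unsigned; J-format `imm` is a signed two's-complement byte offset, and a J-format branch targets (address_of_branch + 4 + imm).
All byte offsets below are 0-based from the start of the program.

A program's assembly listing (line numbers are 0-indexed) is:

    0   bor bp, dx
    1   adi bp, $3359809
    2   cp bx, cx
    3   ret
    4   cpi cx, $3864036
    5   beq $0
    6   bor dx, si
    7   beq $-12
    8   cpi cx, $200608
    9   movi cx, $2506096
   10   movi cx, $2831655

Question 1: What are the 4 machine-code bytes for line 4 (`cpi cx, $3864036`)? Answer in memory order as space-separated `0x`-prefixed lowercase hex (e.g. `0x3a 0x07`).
L4: cpi op=0x20:7|rd=2:3|imm=3864036:22 ⇒ 0x40baf5e4 ⇒ little e4 f5 ba 40

0xe4 0xf5 0xba 0x40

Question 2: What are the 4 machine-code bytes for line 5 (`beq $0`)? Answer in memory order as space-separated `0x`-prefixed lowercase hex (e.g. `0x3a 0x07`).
0x00 0x00 0x00 0xb8

5. beq fields op=0x5c:7|imm=0:25 → word b8000000h → 00 00 00 b8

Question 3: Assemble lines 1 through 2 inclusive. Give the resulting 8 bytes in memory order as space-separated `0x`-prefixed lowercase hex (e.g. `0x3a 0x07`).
L1: adi op=0x5f:7|rd=6:3|imm=3359809:22 ⇒ 0xbfb34441 ⇒ little 41 44 b3 bf
L2: cp op=0xf:7|rd=1:3|rs=2:3|pad=0:19 ⇒ 0x1e500000 ⇒ little 00 00 50 1e

0x41 0x44 0xb3 0xbf 0x00 0x00 0x50 0x1e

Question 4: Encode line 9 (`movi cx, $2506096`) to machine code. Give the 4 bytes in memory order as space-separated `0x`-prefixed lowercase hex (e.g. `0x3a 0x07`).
9. movi fields op=0x6:7|rd=2:3|imm=2506096:22 → word 0ca63d70h → 70 3d a6 0c

0x70 0x3d 0xa6 0x0c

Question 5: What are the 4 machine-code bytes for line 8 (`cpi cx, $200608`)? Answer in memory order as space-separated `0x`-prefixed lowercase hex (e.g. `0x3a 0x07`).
line 8 (cpi): pack op=0x20:7|rd=2:3|imm=200608:22 = 0x40830fa0; little→ a0 0f 83 40

0xa0 0x0f 0x83 0x40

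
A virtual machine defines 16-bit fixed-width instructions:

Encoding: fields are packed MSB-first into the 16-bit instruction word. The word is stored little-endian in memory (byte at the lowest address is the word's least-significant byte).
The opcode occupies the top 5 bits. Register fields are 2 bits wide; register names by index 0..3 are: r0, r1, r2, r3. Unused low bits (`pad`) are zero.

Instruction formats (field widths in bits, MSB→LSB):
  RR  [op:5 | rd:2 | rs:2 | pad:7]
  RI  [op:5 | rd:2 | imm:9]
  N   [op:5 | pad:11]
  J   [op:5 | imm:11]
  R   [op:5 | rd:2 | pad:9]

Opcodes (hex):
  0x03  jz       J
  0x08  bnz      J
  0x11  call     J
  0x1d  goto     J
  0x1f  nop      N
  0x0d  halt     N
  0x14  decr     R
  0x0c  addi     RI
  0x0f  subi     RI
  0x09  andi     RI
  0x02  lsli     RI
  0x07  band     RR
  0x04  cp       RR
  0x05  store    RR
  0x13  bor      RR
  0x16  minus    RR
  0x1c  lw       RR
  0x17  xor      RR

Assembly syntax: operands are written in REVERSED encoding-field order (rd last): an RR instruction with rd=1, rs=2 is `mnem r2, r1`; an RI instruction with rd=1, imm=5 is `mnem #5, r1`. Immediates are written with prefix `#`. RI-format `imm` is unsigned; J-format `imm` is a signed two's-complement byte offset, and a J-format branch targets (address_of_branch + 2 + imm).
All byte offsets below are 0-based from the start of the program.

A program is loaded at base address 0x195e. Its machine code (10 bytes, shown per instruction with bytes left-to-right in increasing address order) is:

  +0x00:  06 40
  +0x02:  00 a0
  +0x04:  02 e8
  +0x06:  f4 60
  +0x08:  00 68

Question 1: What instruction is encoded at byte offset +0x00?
off 0x00: read 06 40 as little → 0x4006
  op=0x4006>>11=0x8 ⇒ bnz (J)
  [10:0] imm=6 = #6

bnz #6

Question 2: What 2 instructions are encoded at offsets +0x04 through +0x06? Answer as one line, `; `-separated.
[04] 02 e8 → 0xe802
  top 5b → 0x1d → goto [J]
  imm: (w>>0)&0x7ff=0x2 → #2
[06] f4 60 → 0x60f4
  top 5b → 0xc → addi [RI]
  rd: (w>>9)&0x3=0x0 → r0
  imm: (w>>0)&0x1ff=0xf4 → #244

goto #2; addi #244, r0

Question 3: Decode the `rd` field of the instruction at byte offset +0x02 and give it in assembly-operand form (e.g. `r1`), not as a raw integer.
off 0x02: read 00 a0 as little → 0xa000
  top 5b → 0x14 → decr [R]
  rd@[10:9]=0x0 ⇒ r0

r0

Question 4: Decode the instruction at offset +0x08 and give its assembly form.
halt

[08] 00 68 → 0x6800
  op=0x6800>>11=0xd ⇒ halt (N)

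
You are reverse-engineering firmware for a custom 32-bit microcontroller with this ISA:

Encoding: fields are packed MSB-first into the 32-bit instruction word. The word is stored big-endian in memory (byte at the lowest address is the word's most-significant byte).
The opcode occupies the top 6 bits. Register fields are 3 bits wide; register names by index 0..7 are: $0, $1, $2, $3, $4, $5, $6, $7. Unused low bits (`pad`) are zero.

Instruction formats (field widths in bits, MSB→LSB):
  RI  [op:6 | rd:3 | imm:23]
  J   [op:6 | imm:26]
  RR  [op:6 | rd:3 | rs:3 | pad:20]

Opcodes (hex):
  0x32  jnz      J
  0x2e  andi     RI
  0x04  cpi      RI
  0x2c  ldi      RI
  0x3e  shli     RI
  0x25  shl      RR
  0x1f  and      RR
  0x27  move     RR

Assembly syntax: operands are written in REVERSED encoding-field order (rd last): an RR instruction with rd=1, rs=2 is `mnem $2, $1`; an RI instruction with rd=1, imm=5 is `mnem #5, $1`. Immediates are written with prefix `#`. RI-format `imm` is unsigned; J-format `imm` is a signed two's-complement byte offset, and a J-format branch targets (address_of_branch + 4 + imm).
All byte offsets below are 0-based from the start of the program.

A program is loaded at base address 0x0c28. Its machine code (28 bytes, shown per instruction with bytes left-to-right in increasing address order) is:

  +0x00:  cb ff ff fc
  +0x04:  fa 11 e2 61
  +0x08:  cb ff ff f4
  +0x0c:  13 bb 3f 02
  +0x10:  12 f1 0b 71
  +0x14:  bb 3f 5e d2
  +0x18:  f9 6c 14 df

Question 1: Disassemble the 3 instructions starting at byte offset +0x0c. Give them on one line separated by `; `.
cpi #3882754, $7; cpi #7408497, $5; andi #4153042, $6

off 0x0c: read 13 bb 3f 02 as big → 0x13bb3f02
  op=0x13bb3f02>>26=0x4 ⇒ cpi (RI)
  [25:23] rd=7 = $7
  [22:0] imm=3882754 = #3882754
off 0x10: read 12 f1 0b 71 as big → 0x12f10b71
  op=0x12f10b71>>26=0x4 ⇒ cpi (RI)
  [25:23] rd=5 = $5
  [22:0] imm=7408497 = #7408497
off 0x14: read bb 3f 5e d2 as big → 0xbb3f5ed2
  op=0xbb3f5ed2>>26=0x2e ⇒ andi (RI)
  [25:23] rd=6 = $6
  [22:0] imm=4153042 = #4153042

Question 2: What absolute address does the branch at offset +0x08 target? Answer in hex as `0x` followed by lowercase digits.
0x0c28

@+08  big-endian(cb ff ff f4) = 0xcbfffff4
  top 6b → 0x32 → jnz [J]
  imm: (w>>0)&0x3ffffff=0x3fffff4 (s26→-12) → #-12
  target = base 0x0c28 + off 0x08 + 4 + imm -12 = 0x0c28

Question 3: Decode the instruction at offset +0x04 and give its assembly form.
shli #1172065, $4

@+04  big-endian(fa 11 e2 61) = 0xfa11e261
  top 6b → 0x3e → shli [RI]
  rd@[25:23]=0x4 ⇒ $4
  imm@[22:0]=0x11e261 ⇒ #1172065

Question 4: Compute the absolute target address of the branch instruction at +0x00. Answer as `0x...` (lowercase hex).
off 0x00: read cb ff ff fc as big → 0xcbfffffc
  op=0xcbfffffc>>26=0x32 ⇒ jnz (J)
  imm: (w>>0)&0x3ffffff=0x3fffffc (s26→-4) → #-4
  target = base 0x0c28 + off 0x00 + 4 + imm -4 = 0x0c28

0x0c28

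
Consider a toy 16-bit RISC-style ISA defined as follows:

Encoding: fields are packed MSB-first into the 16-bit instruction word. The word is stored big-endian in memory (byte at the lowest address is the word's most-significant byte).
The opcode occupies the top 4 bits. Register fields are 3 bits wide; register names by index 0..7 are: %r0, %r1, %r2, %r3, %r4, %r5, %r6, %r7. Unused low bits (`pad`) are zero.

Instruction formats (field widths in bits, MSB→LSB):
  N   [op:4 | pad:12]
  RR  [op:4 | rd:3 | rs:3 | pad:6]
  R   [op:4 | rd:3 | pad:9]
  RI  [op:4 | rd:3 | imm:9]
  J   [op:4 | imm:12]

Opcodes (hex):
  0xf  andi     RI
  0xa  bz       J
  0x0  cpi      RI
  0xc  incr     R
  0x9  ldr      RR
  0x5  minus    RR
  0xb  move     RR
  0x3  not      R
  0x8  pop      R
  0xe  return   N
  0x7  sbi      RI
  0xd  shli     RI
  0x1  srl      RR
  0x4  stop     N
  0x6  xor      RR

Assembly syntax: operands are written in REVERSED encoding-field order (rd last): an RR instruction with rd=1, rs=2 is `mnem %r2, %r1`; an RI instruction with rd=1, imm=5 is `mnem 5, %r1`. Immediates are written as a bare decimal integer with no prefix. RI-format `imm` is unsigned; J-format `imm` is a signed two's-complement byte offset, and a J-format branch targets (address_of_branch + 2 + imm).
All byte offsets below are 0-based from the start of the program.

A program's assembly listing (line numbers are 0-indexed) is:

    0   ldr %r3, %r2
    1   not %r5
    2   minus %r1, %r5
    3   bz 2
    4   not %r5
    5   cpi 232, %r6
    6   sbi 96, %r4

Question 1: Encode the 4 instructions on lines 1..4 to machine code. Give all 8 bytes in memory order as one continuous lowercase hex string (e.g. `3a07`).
line 1 (not): pack op=0x3:4|rd=5:3|pad=0:9 = 0x3a00; big→ 3a 00
line 2 (minus): pack op=0x5:4|rd=5:3|rs=1:3|pad=0:6 = 0x5a40; big→ 5a 40
line 3 (bz): pack op=0xa:4|imm=2:12 = 0xa002; big→ a0 02
line 4 (not): pack op=0x3:4|rd=5:3|pad=0:9 = 0x3a00; big→ 3a 00

3a005a40a0023a00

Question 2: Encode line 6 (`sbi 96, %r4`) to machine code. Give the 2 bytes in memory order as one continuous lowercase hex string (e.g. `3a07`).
6. sbi fields op=0x7:4|rd=4:3|imm=96:9 → word 7860h → 78 60

7860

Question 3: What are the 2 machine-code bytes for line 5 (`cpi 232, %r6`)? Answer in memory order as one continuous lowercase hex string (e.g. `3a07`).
0ce8

L5: cpi op=0x0:4|rd=6:3|imm=232:9 ⇒ 0x0ce8 ⇒ big 0c e8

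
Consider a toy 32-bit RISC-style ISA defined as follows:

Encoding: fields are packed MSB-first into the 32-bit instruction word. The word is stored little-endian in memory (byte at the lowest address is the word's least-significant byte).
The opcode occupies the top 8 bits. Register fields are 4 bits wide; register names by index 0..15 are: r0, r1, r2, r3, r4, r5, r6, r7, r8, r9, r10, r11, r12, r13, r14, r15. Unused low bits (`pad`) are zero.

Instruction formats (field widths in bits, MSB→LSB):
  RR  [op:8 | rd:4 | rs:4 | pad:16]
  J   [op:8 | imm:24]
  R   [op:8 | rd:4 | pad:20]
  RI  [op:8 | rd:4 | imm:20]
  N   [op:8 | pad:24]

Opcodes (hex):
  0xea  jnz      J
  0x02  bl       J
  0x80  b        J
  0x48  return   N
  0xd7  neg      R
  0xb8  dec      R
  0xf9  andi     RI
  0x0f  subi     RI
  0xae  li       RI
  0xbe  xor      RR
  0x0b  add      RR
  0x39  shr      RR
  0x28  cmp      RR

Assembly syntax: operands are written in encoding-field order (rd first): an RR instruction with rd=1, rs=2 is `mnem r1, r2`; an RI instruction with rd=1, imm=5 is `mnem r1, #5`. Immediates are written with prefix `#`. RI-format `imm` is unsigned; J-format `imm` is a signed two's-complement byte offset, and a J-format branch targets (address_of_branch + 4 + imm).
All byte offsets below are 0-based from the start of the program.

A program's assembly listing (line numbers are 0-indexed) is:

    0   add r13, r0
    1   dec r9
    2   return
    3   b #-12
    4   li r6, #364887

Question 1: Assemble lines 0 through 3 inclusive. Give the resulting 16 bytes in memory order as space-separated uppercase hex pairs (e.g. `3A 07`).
line 0 (add): pack op=0xb:8|rd=13:4|rs=0:4|pad=0:16 = 0x0bd00000; little→ 00 00 d0 0b
line 1 (dec): pack op=0xb8:8|rd=9:4|pad=0:20 = 0xb8900000; little→ 00 00 90 b8
line 2 (return): pack op=0x48:8|pad=0:24 = 0x48000000; little→ 00 00 00 48
line 3 (b): pack op=0x80:8|imm=-12:24 = 0x80fffff4; little→ f4 ff ff 80

00 00 D0 0B 00 00 90 B8 00 00 00 48 F4 FF FF 80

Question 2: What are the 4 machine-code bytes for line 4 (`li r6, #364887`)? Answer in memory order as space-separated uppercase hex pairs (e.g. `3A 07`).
line 4 (li): pack op=0xae:8|rd=6:4|imm=364887:20 = 0xae659157; little→ 57 91 65 ae

57 91 65 AE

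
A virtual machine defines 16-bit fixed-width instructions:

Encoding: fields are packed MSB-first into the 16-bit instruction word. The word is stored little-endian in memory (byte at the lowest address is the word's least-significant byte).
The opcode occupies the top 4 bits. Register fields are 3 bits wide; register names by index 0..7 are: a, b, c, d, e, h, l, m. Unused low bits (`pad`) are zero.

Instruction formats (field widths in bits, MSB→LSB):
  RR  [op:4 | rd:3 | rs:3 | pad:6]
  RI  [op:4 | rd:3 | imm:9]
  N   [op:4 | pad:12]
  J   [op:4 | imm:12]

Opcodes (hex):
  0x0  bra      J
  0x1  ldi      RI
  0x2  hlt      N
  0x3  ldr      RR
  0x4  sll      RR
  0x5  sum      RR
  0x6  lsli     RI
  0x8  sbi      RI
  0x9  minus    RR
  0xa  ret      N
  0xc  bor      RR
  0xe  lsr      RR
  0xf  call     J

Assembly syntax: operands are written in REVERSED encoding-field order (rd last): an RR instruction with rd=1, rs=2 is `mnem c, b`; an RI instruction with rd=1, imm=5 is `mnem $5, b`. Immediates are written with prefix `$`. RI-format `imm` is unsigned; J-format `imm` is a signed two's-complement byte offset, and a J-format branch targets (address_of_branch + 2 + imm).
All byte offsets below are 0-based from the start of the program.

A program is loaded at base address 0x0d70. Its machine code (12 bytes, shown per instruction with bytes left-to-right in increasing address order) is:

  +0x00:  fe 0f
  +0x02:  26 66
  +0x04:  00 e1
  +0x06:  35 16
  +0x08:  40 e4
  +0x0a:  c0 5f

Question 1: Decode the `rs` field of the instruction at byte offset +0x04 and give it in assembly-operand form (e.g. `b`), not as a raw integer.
[04] 00 e1 → 0xe100
  opcode bits[15:12]=0xe: lsr/RR
  rd@[11:9]=0x0 ⇒ a
  rs@[8:6]=0x4 ⇒ e

e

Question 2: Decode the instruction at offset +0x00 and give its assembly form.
+0x00: fe 0f ⇒ word 0x0ffe (little)
  opcode bits[15:12]=0x0: bra/J
  imm@[11:0]=0xffe (s12→-2) ⇒ $-2

bra $-2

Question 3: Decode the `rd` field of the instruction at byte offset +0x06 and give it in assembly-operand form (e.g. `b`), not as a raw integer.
d

@+06  little-endian(35 16) = 0x1635
  op=0x1635>>12=0x1 ⇒ ldi (RI)
  [11:9] rd=3 = d
  [8:0] imm=53 = $53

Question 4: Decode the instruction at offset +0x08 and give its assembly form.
+0x08: 40 e4 ⇒ word 0xe440 (little)
  op=0xe440>>12=0xe ⇒ lsr (RR)
  rd: (w>>9)&0x7=0x2 → c
  rs: (w>>6)&0x7=0x1 → b

lsr b, c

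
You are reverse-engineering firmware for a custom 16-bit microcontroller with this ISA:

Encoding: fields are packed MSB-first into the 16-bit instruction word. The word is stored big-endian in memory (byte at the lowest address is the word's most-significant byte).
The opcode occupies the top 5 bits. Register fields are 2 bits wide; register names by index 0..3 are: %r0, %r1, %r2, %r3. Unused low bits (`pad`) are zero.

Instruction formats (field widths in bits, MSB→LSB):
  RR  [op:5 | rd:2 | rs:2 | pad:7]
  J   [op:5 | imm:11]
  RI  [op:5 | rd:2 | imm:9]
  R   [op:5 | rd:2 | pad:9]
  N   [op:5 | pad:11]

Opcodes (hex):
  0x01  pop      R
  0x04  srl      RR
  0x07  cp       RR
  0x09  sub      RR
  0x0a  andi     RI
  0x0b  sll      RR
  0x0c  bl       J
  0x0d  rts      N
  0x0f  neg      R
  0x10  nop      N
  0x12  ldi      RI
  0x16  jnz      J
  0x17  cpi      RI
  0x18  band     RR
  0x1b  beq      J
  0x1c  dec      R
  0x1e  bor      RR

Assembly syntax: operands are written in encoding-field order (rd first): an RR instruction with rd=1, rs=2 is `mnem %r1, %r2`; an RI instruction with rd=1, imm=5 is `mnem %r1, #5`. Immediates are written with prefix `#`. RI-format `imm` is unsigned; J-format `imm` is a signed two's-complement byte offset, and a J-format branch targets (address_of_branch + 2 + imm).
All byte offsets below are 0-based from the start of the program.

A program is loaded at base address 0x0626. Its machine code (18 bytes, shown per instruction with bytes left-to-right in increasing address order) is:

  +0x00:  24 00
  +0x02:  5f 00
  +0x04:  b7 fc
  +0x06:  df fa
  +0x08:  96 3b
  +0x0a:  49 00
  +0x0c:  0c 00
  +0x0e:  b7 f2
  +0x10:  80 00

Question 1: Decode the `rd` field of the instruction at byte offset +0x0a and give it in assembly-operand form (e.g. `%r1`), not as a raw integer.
%r0

+0x0a: 49 00 ⇒ word 0x4900 (big)
  top 5b → 0x9 → sub [RR]
  [10:9] rd=0 = %r0
  [8:7] rs=2 = %r2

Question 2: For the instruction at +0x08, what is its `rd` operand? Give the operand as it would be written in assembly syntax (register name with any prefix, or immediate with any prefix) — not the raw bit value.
%r3

[08] 96 3b → 0x963b
  top 5b → 0x12 → ldi [RI]
  [10:9] rd=3 = %r3
  [8:0] imm=59 = #59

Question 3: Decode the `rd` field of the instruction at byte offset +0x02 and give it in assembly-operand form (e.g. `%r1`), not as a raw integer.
[02] 5f 00 → 0x5f00
  top 5b → 0xb → sll [RR]
  [10:9] rd=3 = %r3
  [8:7] rs=2 = %r2

%r3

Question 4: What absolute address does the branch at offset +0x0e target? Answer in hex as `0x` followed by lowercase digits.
0x0628

@+0e  big-endian(b7 f2) = 0xb7f2
  op=0xb7f2>>11=0x16 ⇒ jnz (J)
  [10:0] imm=2034 (s11→-14) = #-14
  target = base 0x0626 + off 0x0e + 2 + imm -14 = 0x0628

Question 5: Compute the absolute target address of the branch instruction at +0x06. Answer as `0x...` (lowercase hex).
off 0x06: read df fa as big → 0xdffa
  op=0xdffa>>11=0x1b ⇒ beq (J)
  imm@[10:0]=0x7fa (s11→-6) ⇒ #-6
  target = base 0x0626 + off 0x06 + 2 + imm -6 = 0x0628

0x0628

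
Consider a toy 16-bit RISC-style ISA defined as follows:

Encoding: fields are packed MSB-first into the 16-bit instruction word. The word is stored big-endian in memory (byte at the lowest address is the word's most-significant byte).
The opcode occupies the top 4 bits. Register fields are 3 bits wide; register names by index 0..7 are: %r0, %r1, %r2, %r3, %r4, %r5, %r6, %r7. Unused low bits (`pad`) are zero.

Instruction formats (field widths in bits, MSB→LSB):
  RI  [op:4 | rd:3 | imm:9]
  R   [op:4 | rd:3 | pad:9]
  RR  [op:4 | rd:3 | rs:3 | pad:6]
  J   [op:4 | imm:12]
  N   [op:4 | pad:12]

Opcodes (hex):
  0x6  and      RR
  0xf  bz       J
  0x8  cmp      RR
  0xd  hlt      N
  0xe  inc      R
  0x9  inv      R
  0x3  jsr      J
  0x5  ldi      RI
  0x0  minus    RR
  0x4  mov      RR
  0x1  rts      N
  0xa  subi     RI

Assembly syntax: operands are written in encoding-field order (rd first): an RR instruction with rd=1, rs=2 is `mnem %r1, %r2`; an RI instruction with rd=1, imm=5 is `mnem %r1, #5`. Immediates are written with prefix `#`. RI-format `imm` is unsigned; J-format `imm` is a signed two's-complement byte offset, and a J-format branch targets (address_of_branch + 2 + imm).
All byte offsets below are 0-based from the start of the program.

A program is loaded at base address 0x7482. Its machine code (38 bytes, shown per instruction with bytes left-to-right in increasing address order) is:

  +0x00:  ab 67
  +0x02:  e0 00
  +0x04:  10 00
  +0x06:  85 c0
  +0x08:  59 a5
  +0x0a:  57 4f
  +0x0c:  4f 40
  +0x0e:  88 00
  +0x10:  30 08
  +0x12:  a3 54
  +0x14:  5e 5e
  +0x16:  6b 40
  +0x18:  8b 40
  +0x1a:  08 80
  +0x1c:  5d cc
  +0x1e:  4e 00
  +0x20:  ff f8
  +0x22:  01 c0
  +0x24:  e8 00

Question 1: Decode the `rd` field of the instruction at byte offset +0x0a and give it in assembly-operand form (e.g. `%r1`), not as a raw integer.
%r3

[0a] 57 4f → 0x574f
  opcode bits[15:12]=0x5: ldi/RI
  rd: (w>>9)&0x7=0x3 → %r3
  imm: (w>>0)&0x1ff=0x14f → #335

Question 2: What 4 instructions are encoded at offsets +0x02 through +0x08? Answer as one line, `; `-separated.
@+02  big-endian(e0 00) = 0xe000
  top 4b → 0xe → inc [R]
  [11:9] rd=0 = %r0
@+04  big-endian(10 00) = 0x1000
  top 4b → 0x1 → rts [N]
@+06  big-endian(85 c0) = 0x85c0
  top 4b → 0x8 → cmp [RR]
  [11:9] rd=2 = %r2
  [8:6] rs=7 = %r7
@+08  big-endian(59 a5) = 0x59a5
  top 4b → 0x5 → ldi [RI]
  [11:9] rd=4 = %r4
  [8:0] imm=421 = #421

inc %r0; rts; cmp %r2, %r7; ldi %r4, #421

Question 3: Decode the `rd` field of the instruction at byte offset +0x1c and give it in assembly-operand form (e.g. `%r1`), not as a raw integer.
@+1c  big-endian(5d cc) = 0x5dcc
  top 4b → 0x5 → ldi [RI]
  rd@[11:9]=0x6 ⇒ %r6
  imm@[8:0]=0x1cc ⇒ #460

%r6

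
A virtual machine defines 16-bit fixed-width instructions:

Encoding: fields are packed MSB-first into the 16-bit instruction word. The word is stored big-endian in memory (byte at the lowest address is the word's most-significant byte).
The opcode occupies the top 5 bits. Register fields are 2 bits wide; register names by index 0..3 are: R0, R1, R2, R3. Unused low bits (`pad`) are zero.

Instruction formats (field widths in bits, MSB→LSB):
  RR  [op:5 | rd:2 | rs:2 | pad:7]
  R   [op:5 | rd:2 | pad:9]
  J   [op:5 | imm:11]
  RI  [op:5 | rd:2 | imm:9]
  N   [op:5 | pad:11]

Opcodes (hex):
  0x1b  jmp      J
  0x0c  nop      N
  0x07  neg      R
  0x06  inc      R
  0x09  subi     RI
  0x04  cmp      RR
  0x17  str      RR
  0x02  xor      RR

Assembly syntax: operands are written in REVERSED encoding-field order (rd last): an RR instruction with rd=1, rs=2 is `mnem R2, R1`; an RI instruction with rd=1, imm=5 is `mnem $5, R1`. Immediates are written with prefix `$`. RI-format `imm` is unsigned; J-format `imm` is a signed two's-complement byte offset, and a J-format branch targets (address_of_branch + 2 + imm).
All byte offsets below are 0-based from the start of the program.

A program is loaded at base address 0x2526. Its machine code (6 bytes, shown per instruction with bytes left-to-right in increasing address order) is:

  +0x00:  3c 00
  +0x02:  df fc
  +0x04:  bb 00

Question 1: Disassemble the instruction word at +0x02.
jmp $-4

[02] df fc → 0xdffc
  op=0xdffc>>11=0x1b ⇒ jmp (J)
  imm: (w>>0)&0x7ff=0x7fc (s11→-4) → $-4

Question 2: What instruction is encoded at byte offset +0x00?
[00] 3c 00 → 0x3c00
  opcode bits[15:11]=0x7: neg/R
  rd@[10:9]=0x2 ⇒ R2

neg R2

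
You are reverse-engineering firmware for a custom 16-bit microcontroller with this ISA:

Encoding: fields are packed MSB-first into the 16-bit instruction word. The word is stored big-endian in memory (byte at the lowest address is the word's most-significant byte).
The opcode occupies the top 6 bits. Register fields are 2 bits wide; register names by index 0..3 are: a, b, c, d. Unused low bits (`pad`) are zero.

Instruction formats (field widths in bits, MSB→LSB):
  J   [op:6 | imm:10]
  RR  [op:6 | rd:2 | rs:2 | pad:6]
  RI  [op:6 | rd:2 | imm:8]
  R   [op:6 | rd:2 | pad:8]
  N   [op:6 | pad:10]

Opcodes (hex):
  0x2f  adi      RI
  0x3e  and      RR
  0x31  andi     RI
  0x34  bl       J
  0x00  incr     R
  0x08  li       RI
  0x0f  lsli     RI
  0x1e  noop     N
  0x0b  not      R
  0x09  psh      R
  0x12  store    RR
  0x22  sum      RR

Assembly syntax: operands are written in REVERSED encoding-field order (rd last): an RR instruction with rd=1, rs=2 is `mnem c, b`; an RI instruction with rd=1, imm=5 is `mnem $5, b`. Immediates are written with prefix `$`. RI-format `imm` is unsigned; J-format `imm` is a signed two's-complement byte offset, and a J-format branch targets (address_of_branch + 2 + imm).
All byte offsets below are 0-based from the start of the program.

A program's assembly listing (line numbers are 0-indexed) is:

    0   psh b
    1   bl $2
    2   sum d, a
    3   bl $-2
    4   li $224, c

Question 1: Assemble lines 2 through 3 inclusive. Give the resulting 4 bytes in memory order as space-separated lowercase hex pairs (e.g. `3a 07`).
line 2 (sum): pack op=0x22:6|rd=0:2|rs=3:2|pad=0:6 = 0x88c0; big→ 88 c0
line 3 (bl): pack op=0x34:6|imm=-2:10 = 0xd3fe; big→ d3 fe

88 c0 d3 fe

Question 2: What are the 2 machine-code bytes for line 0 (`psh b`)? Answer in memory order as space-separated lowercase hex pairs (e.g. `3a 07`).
25 00

line 0 (psh): pack op=0x9:6|rd=1:2|pad=0:8 = 0x2500; big→ 25 00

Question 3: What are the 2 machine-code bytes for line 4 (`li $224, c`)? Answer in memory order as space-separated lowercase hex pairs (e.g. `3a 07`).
22 e0

4. li fields op=0x8:6|rd=2:2|imm=224:8 → word 22e0h → 22 e0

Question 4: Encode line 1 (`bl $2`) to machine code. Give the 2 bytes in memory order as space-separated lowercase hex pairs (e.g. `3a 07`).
d0 02

L1: bl op=0x34:6|imm=2:10 ⇒ 0xd002 ⇒ big d0 02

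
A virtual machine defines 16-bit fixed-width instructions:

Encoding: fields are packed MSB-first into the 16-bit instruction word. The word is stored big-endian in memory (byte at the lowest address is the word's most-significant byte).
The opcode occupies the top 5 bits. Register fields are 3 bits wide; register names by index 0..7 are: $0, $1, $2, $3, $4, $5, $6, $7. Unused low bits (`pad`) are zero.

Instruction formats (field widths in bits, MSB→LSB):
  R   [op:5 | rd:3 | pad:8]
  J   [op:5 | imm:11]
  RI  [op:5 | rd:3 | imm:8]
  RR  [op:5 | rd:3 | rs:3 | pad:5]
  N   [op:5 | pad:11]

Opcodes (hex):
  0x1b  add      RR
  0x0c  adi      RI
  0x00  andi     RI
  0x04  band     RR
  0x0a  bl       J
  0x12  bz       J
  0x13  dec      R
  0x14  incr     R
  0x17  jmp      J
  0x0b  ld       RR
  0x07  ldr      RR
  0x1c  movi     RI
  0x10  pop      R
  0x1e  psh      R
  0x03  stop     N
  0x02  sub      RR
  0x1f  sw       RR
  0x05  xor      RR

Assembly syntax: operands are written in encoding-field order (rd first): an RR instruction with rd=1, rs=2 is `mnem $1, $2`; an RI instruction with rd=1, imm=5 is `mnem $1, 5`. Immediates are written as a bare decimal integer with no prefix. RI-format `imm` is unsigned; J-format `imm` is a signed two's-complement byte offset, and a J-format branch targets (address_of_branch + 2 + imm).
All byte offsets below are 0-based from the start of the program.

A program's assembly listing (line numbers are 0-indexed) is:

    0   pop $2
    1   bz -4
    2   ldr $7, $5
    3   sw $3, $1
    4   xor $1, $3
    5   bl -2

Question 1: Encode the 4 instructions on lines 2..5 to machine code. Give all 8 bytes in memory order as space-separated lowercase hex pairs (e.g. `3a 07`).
3f a0 fb 20 29 60 57 fe

line 2 (ldr): pack op=0x7:5|rd=7:3|rs=5:3|pad=0:5 = 0x3fa0; big→ 3f a0
line 3 (sw): pack op=0x1f:5|rd=3:3|rs=1:3|pad=0:5 = 0xfb20; big→ fb 20
line 4 (xor): pack op=0x5:5|rd=1:3|rs=3:3|pad=0:5 = 0x2960; big→ 29 60
line 5 (bl): pack op=0xa:5|imm=-2:11 = 0x57fe; big→ 57 fe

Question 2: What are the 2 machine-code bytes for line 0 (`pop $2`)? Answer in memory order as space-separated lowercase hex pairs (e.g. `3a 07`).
L0: pop op=0x10:5|rd=2:3|pad=0:8 ⇒ 0x8200 ⇒ big 82 00

82 00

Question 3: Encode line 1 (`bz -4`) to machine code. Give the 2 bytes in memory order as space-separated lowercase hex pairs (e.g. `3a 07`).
line 1 (bz): pack op=0x12:5|imm=-4:11 = 0x97fc; big→ 97 fc

97 fc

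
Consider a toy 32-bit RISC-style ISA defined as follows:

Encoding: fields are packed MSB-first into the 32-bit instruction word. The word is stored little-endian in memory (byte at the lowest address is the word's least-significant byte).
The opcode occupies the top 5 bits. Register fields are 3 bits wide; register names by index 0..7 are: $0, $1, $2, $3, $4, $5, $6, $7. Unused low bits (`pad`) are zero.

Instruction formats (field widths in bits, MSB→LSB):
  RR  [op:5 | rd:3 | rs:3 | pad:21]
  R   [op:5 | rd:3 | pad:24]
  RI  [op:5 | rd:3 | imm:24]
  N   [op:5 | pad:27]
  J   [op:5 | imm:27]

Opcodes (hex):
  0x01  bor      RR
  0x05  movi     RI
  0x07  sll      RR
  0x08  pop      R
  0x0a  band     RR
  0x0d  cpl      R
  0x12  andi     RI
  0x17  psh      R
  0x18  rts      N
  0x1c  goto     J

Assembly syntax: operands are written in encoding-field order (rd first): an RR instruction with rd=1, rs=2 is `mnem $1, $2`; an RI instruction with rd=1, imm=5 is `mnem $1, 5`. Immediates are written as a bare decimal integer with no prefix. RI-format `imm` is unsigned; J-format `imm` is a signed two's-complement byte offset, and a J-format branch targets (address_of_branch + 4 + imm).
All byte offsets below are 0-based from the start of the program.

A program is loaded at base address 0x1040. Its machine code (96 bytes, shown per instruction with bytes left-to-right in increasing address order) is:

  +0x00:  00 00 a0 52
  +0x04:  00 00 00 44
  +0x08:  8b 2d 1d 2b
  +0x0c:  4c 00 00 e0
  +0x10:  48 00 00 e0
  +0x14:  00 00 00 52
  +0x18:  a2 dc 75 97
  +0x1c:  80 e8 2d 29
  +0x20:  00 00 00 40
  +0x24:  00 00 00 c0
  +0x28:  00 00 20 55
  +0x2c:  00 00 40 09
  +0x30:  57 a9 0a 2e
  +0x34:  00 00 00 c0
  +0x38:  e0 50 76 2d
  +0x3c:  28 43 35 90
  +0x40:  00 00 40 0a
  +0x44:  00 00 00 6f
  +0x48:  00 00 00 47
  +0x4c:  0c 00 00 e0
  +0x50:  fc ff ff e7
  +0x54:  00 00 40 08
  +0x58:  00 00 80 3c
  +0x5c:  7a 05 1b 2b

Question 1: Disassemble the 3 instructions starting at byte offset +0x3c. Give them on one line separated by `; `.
andi $0, 3490600; bor $2, $2; cpl $7

[3c] 28 43 35 90 → 0x90354328
  opcode bits[31:27]=0x12: andi/RI
  rd: (w>>24)&0x7=0x0 → $0
  imm: (w>>0)&0xffffff=0x354328 → 3490600
[40] 00 00 40 0a → 0x0a400000
  opcode bits[31:27]=0x1: bor/RR
  rd: (w>>24)&0x7=0x2 → $2
  rs: (w>>21)&0x7=0x2 → $2
[44] 00 00 00 6f → 0x6f000000
  opcode bits[31:27]=0xd: cpl/R
  rd: (w>>24)&0x7=0x7 → $7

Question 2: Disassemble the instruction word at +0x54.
@+54  little-endian(00 00 40 08) = 0x08400000
  top 5b → 0x1 → bor [RR]
  rd@[26:24]=0x0 ⇒ $0
  rs@[23:21]=0x2 ⇒ $2

bor $0, $2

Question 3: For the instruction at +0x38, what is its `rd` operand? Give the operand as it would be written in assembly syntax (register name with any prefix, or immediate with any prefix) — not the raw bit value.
[38] e0 50 76 2d → 0x2d7650e0
  top 5b → 0x5 → movi [RI]
  rd@[26:24]=0x5 ⇒ $5
  imm@[23:0]=0x7650e0 ⇒ 7753952

$5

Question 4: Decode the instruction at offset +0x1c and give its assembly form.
movi $1, 3008640

+0x1c: 80 e8 2d 29 ⇒ word 0x292de880 (little)
  top 5b → 0x5 → movi [RI]
  [26:24] rd=1 = $1
  [23:0] imm=3008640 = 3008640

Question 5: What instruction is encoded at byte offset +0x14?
off 0x14: read 00 00 00 52 as little → 0x52000000
  top 5b → 0xa → band [RR]
  rd@[26:24]=0x2 ⇒ $2
  rs@[23:21]=0x0 ⇒ $0

band $2, $0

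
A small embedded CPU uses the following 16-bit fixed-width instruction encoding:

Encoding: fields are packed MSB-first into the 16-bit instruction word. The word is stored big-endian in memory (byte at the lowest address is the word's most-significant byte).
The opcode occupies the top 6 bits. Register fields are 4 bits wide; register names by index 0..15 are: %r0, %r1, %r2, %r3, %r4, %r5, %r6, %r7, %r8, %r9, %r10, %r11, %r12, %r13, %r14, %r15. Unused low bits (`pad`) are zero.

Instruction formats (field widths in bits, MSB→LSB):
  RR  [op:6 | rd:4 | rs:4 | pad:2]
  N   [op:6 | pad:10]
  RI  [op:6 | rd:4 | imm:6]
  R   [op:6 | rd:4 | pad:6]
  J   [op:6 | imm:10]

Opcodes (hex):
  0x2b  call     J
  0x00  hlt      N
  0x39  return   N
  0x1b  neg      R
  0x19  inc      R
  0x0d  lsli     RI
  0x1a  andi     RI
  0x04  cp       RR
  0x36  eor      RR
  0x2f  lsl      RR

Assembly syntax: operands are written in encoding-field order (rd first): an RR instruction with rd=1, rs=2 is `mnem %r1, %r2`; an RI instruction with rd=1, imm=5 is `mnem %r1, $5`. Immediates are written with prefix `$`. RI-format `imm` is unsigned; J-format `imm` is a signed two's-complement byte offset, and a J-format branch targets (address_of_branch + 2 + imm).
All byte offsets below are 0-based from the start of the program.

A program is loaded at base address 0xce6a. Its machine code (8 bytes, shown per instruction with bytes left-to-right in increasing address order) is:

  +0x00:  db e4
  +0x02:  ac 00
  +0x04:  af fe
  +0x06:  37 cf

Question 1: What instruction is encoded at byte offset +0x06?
@+06  big-endian(37 cf) = 0x37cf
  top 6b → 0xd → lsli [RI]
  rd: (w>>6)&0xf=0xf → %r15
  imm: (w>>0)&0x3f=0xf → $15

lsli %r15, $15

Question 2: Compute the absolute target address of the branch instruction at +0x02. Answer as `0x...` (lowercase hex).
+0x02: ac 00 ⇒ word 0xac00 (big)
  op=0xac00>>10=0x2b ⇒ call (J)
  [9:0] imm=0 = $0
  target = base 0xce6a + off 0x02 + 2 + imm 0 = 0xce6e

0xce6e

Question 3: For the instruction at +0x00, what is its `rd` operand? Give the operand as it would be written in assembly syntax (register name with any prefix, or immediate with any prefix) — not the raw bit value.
%r15

[00] db e4 → 0xdbe4
  top 6b → 0x36 → eor [RR]
  rd@[9:6]=0xf ⇒ %r15
  rs@[5:2]=0x9 ⇒ %r9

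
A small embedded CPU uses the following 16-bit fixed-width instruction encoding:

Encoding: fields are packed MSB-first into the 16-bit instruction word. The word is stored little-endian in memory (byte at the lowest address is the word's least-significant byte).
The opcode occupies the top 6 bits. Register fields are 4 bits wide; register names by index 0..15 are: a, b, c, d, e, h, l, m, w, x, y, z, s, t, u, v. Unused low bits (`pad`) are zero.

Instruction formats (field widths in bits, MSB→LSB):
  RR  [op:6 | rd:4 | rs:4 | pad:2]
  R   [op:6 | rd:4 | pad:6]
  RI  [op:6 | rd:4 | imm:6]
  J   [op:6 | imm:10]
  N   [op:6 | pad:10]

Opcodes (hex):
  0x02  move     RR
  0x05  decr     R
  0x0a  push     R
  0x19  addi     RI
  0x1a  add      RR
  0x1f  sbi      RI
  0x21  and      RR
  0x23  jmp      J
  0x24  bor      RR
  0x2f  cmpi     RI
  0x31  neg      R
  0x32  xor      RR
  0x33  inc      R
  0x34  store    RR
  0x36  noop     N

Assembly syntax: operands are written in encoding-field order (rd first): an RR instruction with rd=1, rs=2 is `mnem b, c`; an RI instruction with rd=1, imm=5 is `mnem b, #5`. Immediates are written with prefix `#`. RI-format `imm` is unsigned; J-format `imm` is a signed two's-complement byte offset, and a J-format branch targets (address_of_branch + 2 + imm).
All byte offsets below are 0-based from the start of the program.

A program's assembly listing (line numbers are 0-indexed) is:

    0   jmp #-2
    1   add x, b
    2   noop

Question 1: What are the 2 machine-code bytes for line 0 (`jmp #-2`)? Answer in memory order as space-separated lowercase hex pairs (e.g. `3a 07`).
L0: jmp op=0x23:6|imm=-2:10 ⇒ 0x8ffe ⇒ little fe 8f

fe 8f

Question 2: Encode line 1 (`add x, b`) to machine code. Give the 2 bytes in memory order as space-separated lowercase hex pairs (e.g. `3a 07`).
44 6a

L1: add op=0x1a:6|rd=9:4|rs=1:4|pad=0:2 ⇒ 0x6a44 ⇒ little 44 6a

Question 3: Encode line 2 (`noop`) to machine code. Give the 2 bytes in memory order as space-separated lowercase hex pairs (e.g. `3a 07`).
00 d8

2. noop fields op=0x36:6|pad=0:10 → word d800h → 00 d8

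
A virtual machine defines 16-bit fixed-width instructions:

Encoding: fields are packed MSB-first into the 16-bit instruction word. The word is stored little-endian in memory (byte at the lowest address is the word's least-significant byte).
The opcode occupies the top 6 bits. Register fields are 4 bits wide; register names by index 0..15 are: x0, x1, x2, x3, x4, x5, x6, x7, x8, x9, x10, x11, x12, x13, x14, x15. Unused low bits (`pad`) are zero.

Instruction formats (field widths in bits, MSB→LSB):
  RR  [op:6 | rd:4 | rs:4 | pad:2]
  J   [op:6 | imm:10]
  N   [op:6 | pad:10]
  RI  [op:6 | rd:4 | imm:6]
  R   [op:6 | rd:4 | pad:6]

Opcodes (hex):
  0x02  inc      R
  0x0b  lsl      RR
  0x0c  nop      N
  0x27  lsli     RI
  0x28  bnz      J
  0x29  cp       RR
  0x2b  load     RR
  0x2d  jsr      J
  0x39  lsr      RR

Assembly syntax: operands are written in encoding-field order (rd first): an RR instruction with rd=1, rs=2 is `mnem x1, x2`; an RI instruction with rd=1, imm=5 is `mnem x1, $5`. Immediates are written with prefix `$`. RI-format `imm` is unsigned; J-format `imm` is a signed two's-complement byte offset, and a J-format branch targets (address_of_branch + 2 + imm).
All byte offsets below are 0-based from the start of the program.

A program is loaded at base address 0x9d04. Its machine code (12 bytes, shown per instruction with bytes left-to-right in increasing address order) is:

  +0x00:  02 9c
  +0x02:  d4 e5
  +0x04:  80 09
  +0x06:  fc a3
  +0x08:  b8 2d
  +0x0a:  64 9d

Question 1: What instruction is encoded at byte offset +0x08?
lsl x6, x14

+0x08: b8 2d ⇒ word 0x2db8 (little)
  top 6b → 0xb → lsl [RR]
  [9:6] rd=6 = x6
  [5:2] rs=14 = x14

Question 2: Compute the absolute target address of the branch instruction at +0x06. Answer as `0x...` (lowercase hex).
@+06  little-endian(fc a3) = 0xa3fc
  opcode bits[15:10]=0x28: bnz/J
  imm: (w>>0)&0x3ff=0x3fc (s10→-4) → $-4
  target = base 0x9d04 + off 0x06 + 2 + imm -4 = 0x9d08

0x9d08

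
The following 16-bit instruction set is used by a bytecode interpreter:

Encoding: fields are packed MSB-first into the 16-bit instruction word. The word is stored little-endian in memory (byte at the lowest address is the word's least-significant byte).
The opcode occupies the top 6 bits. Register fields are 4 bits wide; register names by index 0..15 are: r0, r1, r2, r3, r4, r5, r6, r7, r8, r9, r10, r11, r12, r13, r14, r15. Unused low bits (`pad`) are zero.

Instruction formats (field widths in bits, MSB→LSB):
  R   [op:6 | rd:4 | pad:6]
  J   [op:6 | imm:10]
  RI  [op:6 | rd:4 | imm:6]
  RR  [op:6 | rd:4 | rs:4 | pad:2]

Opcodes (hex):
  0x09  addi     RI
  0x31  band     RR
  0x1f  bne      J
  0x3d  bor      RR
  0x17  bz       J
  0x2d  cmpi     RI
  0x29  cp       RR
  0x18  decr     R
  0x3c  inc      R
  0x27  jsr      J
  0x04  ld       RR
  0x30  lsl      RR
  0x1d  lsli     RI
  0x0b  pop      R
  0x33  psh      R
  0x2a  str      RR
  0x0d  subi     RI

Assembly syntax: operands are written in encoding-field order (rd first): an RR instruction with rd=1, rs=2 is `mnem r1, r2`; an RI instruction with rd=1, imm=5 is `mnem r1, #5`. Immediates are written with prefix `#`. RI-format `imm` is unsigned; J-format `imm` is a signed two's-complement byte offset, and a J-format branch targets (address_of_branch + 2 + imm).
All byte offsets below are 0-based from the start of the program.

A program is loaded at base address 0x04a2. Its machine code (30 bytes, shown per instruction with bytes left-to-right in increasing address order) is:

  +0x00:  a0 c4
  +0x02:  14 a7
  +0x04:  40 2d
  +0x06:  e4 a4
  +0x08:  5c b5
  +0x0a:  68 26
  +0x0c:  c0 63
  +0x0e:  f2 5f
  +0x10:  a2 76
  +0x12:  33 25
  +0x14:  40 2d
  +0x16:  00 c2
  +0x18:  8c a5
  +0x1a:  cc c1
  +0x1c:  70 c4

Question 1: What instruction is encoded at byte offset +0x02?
cp r12, r5

off 0x02: read 14 a7 as little → 0xa714
  top 6b → 0x29 → cp [RR]
  rd@[9:6]=0xc ⇒ r12
  rs@[5:2]=0x5 ⇒ r5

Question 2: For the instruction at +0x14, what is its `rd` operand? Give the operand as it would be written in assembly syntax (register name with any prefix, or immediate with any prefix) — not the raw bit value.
[14] 40 2d → 0x2d40
  top 6b → 0xb → pop [R]
  rd@[9:6]=0x5 ⇒ r5

r5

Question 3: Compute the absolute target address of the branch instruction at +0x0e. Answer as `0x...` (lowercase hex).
[0e] f2 5f → 0x5ff2
  op=0x5ff2>>10=0x17 ⇒ bz (J)
  imm: (w>>0)&0x3ff=0x3f2 (s10→-14) → #-14
  target = base 0x04a2 + off 0x0e + 2 + imm -14 = 0x04a4

0x04a4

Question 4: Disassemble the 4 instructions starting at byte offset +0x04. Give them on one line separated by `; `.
pop r5; cp r3, r9; cmpi r5, #28; addi r9, #40

@+04  little-endian(40 2d) = 0x2d40
  opcode bits[15:10]=0xb: pop/R
  rd: (w>>6)&0xf=0x5 → r5
@+06  little-endian(e4 a4) = 0xa4e4
  opcode bits[15:10]=0x29: cp/RR
  rd: (w>>6)&0xf=0x3 → r3
  rs: (w>>2)&0xf=0x9 → r9
@+08  little-endian(5c b5) = 0xb55c
  opcode bits[15:10]=0x2d: cmpi/RI
  rd: (w>>6)&0xf=0x5 → r5
  imm: (w>>0)&0x3f=0x1c → #28
@+0a  little-endian(68 26) = 0x2668
  opcode bits[15:10]=0x9: addi/RI
  rd: (w>>6)&0xf=0x9 → r9
  imm: (w>>0)&0x3f=0x28 → #40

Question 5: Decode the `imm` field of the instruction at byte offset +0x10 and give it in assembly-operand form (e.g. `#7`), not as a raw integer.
@+10  little-endian(a2 76) = 0x76a2
  top 6b → 0x1d → lsli [RI]
  [9:6] rd=10 = r10
  [5:0] imm=34 = #34

#34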